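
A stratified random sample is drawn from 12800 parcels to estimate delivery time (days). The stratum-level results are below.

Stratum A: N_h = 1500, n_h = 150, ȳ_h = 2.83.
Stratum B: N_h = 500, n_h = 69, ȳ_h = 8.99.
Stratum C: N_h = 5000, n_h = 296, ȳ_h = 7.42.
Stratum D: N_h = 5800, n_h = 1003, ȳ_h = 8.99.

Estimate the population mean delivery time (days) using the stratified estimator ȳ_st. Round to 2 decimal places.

N = Σ N_h = 12800. Stratum weights W_h = N_h/N.
ȳ_st = (1500·2.83 + 500·8.99 + 5000·7.42 + 5800·8.99) / 12800 = 7.6548

ȳ_st ≈ 7.65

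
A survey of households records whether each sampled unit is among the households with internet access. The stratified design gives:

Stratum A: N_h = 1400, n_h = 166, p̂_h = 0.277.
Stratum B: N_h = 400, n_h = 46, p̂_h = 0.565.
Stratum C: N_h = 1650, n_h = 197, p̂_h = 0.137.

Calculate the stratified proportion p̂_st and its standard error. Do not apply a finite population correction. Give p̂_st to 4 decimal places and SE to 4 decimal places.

N = 3450; stratum weights W_h = N_h/N.
p̂_st = Σ W_h p̂_h = (1400·0.277 + 400·0.565 + 1650·0.137)/3450 = 0.24343
V̂(p̂_st) = Σ W_h² p̂_h(1−p̂_h)/(n_h−1):
  stratum A: (1400/3450)²·0.277·0.723/165 = 0.000199872
  stratum B: (400/3450)²·0.565·0.435/45 = 7.34187e-05
  stratum C: (1650/3450)²·0.137·0.863/196 = 0.000137976
V̂(p̂_st) = 0.000411267; SE = √V̂ = 0.0202797

p̂_st ≈ 0.2434, SE ≈ 0.0203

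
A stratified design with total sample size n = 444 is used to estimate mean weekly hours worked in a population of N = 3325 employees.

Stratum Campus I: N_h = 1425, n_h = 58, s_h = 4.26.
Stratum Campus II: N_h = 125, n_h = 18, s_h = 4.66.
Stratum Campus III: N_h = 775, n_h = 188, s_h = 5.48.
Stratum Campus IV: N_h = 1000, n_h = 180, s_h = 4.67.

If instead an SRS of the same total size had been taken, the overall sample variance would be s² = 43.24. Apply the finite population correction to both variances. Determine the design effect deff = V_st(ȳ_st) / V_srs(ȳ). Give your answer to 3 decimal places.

V̂(ȳ_st) = Σ W_h² (1 − n_h/N_h) s_h²/n_h, with W_h = N_h/N and N = 3325:
  stratum Campus I: (1425/3325)²·(1 − 58/1425)·4.26²/58 = 0.0551304
  stratum Campus II: (125/3325)²·(1 − 18/125)·4.66²/18 = 0.00145952
  stratum Campus III: (775/3325)²·(1 − 188/775)·5.48²/188 = 0.00657294
  stratum Campus IV: (1000/3325)²·(1 − 180/1000)·4.67²/180 = 0.00898653
V_st = 0.0721494
V_srs = (1 − 444/3325)·43.24/444 = 0.0843829
deff = V_st / V_srs = 0.0721494/0.0843829 = 0.8550

deff ≈ 0.855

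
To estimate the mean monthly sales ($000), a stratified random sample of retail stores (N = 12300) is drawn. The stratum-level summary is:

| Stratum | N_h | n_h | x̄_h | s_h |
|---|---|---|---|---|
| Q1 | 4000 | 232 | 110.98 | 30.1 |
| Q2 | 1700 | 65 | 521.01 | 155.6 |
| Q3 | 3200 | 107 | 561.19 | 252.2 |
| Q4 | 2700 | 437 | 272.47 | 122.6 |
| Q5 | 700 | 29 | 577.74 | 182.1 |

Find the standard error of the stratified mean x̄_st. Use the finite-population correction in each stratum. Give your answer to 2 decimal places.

V̂(x̄_st) = Σ W_h² (1 − n_h/N_h) s_h²/n_h, with W_h = N_h/N and N = 12300:
  stratum Q1: (4000/12300)²·(1 − 232/4000)·30.1²/232 = 0.38905
  stratum Q2: (1700/12300)²·(1 − 65/1700)·155.6²/65 = 6.84325
  stratum Q3: (3200/12300)²·(1 − 107/3200)·252.2²/107 = 38.8889
  stratum Q4: (2700/12300)²·(1 − 437/2700)·122.6²/437 = 1.38911
  stratum Q5: (700/12300)²·(1 − 29/700)·182.1²/29 = 3.55003
V̂(x̄_st) = 51.0604
SE(x̄_st) = √51.0604 = 7.14565

SE(x̄_st) ≈ 7.15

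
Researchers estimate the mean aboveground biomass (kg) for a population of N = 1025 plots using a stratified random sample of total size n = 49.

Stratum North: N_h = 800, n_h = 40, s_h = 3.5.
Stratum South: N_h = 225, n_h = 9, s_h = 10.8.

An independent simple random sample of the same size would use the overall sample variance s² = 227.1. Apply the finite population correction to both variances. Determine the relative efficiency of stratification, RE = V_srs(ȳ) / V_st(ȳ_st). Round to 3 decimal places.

V̂(ȳ_st) = Σ W_h² (1 − n_h/N_h) s_h²/n_h, with W_h = N_h/N and N = 1025:
  stratum North: (800/1025)²·(1 − 40/800)·3.5²/40 = 0.177228
  stratum South: (225/1025)²·(1 − 9/225)·10.8²/9 = 0.599506
V_st = 0.776734
V_srs = (1 − 49/1025)·227.1/49 = 4.41313
Relative efficiency = V_srs / V_st = 4.41313/0.776734 = 5.6817

RE ≈ 5.682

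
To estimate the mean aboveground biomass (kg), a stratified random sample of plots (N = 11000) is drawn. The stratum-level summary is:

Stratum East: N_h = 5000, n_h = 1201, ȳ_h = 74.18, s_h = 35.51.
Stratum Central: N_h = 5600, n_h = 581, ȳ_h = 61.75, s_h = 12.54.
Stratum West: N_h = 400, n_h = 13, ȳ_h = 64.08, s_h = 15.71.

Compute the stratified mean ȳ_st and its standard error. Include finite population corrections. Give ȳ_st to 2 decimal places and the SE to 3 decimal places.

ȳ_st ≈ 67.48, SE ≈ 0.502

ȳ_st = Σ W_h ȳ_h = (5000·74.18 + 5600·61.75 + 400·64.08)/11000 = 67.48473
V̂(ȳ_st) = Σ W_h² (1 − n_h/N_h) s_h²/n_h, with W_h = N_h/N and N = 11000:
  stratum East: (5000/11000)²·(1 − 1201/5000)·35.51²/1201 = 0.164821
  stratum Central: (5600/11000)²·(1 − 581/5600)·12.54²/581 = 0.0628693
  stratum West: (400/11000)²·(1 − 13/400)·15.71²/13 = 0.0242882
V̂(ȳ_st) = 0.251978
SE(ȳ_st) = √0.251978 = 0.501974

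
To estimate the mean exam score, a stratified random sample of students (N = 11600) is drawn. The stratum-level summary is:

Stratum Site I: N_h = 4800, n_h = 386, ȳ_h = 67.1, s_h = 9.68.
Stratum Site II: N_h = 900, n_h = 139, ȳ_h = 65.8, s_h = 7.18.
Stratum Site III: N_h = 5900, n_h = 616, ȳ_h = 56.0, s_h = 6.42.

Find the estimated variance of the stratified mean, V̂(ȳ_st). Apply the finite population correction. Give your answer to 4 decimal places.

V̂(ȳ_st) ≈ 0.0556

V̂(ȳ_st) = Σ W_h² (1 − n_h/N_h) s_h²/n_h, with W_h = N_h/N and N = 11600:
  stratum Site I: (4800/11600)²·(1 − 386/4800)·9.68²/386 = 0.0382227
  stratum Site II: (900/11600)²·(1 − 139/900)·7.18²/139 = 0.00188775
  stratum Site III: (5900/11600)²·(1 − 616/5900)·6.42²/616 = 0.015502
V̂(ȳ_st) = 0.0556124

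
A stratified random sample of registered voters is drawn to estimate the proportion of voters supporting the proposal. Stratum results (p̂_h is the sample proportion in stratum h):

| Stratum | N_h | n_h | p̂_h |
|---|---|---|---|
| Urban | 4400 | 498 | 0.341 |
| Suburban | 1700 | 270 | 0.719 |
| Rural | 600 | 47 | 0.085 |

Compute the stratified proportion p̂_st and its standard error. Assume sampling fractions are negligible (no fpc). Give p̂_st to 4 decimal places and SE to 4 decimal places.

N = 6700; stratum weights W_h = N_h/N.
p̂_st = Σ W_h p̂_h = (4400·0.341 + 1700·0.719 + 600·0.085)/6700 = 0.41399
V̂(p̂_st) = Σ W_h² p̂_h(1−p̂_h)/(n_h−1):
  stratum Urban: (4400/6700)²·0.341·0.659/497 = 0.000195002
  stratum Suburban: (1700/6700)²·0.719·0.281/269 = 4.83539e-05
  stratum Rural: (600/6700)²·0.085·0.915/46 = 1.35592e-05
V̂(p̂_st) = 0.000256915; SE = √V̂ = 0.0160286

p̂_st ≈ 0.4140, SE ≈ 0.0160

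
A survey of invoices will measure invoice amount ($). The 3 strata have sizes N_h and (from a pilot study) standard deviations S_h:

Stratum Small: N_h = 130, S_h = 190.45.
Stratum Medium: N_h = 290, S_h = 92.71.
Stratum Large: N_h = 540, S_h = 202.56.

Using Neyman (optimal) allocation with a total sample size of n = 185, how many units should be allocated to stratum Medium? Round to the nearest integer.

31

Neyman allocation: n_h = n · N_h S_h / Σ N_i S_i, with n = 185.
  stratum Small: N_h·S_h = 130·190.45 = 24758.50
  stratum Medium: N_h·S_h = 290·92.71 = 26885.90
  stratum Large: N_h·S_h = 540·202.56 = 109382.40
Σ N_h S_h = 161026.80
n for stratum Medium = 185·26885.90/161026.80 = 30.889 → 31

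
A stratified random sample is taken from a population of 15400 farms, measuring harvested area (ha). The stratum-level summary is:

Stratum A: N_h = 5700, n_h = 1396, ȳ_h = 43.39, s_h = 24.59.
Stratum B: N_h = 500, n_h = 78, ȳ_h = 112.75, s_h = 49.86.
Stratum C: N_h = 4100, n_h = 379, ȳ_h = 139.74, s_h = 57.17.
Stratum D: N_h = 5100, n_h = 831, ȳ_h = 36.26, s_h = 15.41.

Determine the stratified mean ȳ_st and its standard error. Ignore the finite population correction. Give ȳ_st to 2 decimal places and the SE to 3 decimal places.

ȳ_st = Σ W_h ȳ_h = (5700·43.39 + 500·112.75 + 4100·139.74 + 5100·36.26)/15400 = 68.93234
V̂(ȳ_st) = Σ W_h² s_h²/n_h, with W_h = N_h/N and N = 15400:
  stratum A: (5700/15400)²·24.59²/1396 = 0.059339
  stratum B: (500/15400)²·49.86²/78 = 0.0335976
  stratum C: (4100/15400)²·57.17²/379 = 0.611256
  stratum D: (5100/15400)²·15.41²/831 = 0.0313403
V̂(ȳ_st) = 0.735533
SE(ȳ_st) = √0.735533 = 0.857632

ȳ_st ≈ 68.93, SE ≈ 0.858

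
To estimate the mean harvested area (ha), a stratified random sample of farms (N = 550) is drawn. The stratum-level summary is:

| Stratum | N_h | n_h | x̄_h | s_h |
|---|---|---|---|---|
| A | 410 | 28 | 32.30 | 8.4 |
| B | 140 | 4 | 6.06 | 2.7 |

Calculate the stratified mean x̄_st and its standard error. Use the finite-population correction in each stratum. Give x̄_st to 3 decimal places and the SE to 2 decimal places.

x̄_st ≈ 25.621, SE ≈ 1.19

x̄_st = Σ W_h x̄_h = (410·32.30 + 140·6.06)/550 = 25.62073
V̂(x̄_st) = Σ W_h² (1 − n_h/N_h) s_h²/n_h, with W_h = N_h/N and N = 550:
  stratum A: (410/550)²·(1 − 28/410)·8.4²/28 = 1.30474
  stratum B: (140/550)²·(1 − 4/140)·2.7²/4 = 0.114712
V̂(x̄_st) = 1.41945
SE(x̄_st) = √1.41945 = 1.19141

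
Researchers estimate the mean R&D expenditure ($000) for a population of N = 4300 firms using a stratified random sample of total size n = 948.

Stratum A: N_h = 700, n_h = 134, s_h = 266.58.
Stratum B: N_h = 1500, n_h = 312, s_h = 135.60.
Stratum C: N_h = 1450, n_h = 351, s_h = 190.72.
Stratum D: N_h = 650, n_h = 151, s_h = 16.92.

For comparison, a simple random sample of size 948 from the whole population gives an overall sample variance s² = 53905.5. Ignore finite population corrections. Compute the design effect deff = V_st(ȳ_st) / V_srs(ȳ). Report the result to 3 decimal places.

deff ≈ 0.581

V̂(ȳ_st) = Σ W_h² s_h²/n_h, with W_h = N_h/N and N = 4300:
  stratum A: (700/4300)²·266.58²/134 = 14.0543
  stratum B: (1500/4300)²·135.60²/312 = 7.17151
  stratum C: (1450/4300)²·190.72²/351 = 11.7838
  stratum D: (650/4300)²·16.92²/151 = 0.0433225
V_st = 33.0529
V_srs = s²/n = 53905.5/948 = 56.8623
deff = V_st / V_srs = 33.0529/56.8623 = 0.5813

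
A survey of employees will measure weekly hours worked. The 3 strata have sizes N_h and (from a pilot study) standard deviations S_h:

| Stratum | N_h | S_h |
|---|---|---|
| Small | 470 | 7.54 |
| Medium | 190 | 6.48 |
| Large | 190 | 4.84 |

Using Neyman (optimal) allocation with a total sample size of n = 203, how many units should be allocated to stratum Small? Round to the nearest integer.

126

Neyman allocation: n_h = n · N_h S_h / Σ N_i S_i, with n = 203.
  stratum Small: N_h·S_h = 470·7.54 = 3543.80
  stratum Medium: N_h·S_h = 190·6.48 = 1231.20
  stratum Large: N_h·S_h = 190·4.84 = 919.60
Σ N_h S_h = 5694.60
n for stratum Small = 203·3543.80/5694.60 = 126.329 → 126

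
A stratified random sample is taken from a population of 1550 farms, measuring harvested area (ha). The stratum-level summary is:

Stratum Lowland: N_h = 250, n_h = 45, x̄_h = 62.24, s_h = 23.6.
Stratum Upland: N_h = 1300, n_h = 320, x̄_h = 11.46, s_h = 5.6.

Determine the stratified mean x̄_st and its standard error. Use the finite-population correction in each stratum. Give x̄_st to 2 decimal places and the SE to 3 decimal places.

x̄_st = Σ W_h x̄_h = (250·62.24 + 1300·11.46)/1550 = 19.65032
V̂(x̄_st) = Σ W_h² (1 − n_h/N_h) s_h²/n_h, with W_h = N_h/N and N = 1550:
  stratum Lowland: (250/1550)²·(1 − 45/250)·23.6²/45 = 0.264023
  stratum Upland: (1300/1550)²·(1 − 320/1300)·5.6²/320 = 0.0519675
V̂(x̄_st) = 0.315991
SE(x̄_st) = √0.315991 = 0.56213

x̄_st ≈ 19.65, SE ≈ 0.562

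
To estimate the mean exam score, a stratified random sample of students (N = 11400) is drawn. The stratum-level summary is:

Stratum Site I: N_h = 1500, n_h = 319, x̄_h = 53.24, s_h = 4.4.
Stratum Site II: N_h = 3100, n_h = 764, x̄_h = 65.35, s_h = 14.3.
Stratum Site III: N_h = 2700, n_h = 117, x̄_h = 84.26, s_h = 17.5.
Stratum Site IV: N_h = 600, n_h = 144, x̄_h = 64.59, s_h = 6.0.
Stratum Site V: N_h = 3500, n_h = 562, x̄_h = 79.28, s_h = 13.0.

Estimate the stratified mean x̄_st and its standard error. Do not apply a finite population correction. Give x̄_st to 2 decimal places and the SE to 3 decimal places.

x̄_st = Σ W_h x̄_h = (1500·53.24 + 3100·65.35 + 2700·84.26 + 600·64.59 + 3500·79.28)/11400 = 72.47202
V̂(x̄_st) = Σ W_h² s_h²/n_h, with W_h = N_h/N and N = 11400:
  stratum Site I: (1500/11400)²·4.4²/319 = 0.00105072
  stratum Site II: (3100/11400)²·14.3²/764 = 0.0197921
  stratum Site III: (2700/11400)²·17.5²/117 = 0.146828
  stratum Site IV: (600/11400)²·6.0²/144 = 0.000692521
  stratum Site V: (3500/11400)²·13.0²/562 = 0.028345
V̂(x̄_st) = 0.196708
SE(x̄_st) = √0.196708 = 0.443518

x̄_st ≈ 72.47, SE ≈ 0.444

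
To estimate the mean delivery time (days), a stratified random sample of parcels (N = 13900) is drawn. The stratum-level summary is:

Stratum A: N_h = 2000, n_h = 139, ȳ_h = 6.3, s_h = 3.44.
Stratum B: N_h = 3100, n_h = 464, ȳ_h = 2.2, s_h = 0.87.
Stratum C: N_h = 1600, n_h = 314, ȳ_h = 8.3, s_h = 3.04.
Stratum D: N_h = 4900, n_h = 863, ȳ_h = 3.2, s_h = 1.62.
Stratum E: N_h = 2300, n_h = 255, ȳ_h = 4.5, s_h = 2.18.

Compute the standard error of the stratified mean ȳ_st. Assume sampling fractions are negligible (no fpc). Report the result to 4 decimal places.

V̂(ȳ_st) = Σ W_h² s_h²/n_h, with W_h = N_h/N and N = 13900:
  stratum A: (2000/13900)²·3.44²/139 = 0.00176251
  stratum B: (3100/13900)²·0.87²/464 = 8.11361e-05
  stratum C: (1600/13900)²·3.04²/314 = 0.000389967
  stratum D: (4900/13900)²·1.62²/863 = 0.000377904
  stratum E: (2300/13900)²·2.18²/255 = 0.000510269
V̂(ȳ_st) = 0.00312179
SE(ȳ_st) = √0.00312179 = 0.055873

SE(ȳ_st) ≈ 0.0559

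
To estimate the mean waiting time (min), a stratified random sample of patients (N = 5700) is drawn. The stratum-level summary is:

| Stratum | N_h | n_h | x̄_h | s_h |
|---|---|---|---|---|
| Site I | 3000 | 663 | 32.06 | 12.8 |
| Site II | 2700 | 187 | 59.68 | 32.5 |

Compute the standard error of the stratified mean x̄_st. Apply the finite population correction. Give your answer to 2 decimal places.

V̂(x̄_st) = Σ W_h² (1 − n_h/N_h) s_h²/n_h, with W_h = N_h/N and N = 5700:
  stratum Site I: (3000/5700)²·(1 − 663/3000)·12.8²/663 = 0.0533257
  stratum Site II: (2700/5700)²·(1 − 187/2700)·32.5²/187 = 1.17959
V̂(x̄_st) = 1.23292
SE(x̄_st) = √1.23292 = 1.11037

SE(x̄_st) ≈ 1.11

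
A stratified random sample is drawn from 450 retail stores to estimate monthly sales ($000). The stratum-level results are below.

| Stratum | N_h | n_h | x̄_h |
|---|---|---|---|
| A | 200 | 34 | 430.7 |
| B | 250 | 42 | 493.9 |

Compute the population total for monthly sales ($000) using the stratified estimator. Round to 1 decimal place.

τ̂_st ≈ 209615.0

τ̂_st = Σ N_h x̄_h = 200·430.7 + 250·493.9 = 209615.0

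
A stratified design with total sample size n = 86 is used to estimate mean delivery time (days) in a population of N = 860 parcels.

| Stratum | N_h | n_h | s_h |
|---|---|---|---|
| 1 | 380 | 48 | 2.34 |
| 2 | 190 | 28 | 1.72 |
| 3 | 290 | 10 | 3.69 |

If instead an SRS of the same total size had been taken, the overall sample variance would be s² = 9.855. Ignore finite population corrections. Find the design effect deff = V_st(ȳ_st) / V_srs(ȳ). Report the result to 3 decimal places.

V̂(ȳ_st) = Σ W_h² s_h²/n_h, with W_h = N_h/N and N = 860:
  stratum 1: (380/860)²·2.34²/48 = 0.0222721
  stratum 2: (190/860)²·1.72²/28 = 0.00515714
  stratum 3: (290/860)²·3.69²/10 = 0.154829
V_st = 0.182258
V_srs = s²/n = 9.855/86 = 0.114593
deff = V_st / V_srs = 0.182258/0.114593 = 1.5905

deff ≈ 1.590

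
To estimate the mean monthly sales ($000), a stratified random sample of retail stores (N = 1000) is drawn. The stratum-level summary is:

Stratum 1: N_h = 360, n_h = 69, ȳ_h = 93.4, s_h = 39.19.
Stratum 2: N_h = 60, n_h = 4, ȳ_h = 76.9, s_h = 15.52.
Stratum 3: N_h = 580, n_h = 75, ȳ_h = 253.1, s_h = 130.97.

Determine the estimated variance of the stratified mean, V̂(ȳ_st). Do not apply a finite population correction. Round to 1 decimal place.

V̂(ȳ_st) ≈ 80.0

V̂(ȳ_st) = Σ W_h² s_h²/n_h, with W_h = N_h/N and N = 1000:
  stratum 1: (360/1000)²·39.19²/69 = 2.88474
  stratum 2: (60/1000)²·15.52²/4 = 0.216783
  stratum 3: (580/1000)²·130.97²/75 = 76.9376
V̂(ȳ_st) = 80.0391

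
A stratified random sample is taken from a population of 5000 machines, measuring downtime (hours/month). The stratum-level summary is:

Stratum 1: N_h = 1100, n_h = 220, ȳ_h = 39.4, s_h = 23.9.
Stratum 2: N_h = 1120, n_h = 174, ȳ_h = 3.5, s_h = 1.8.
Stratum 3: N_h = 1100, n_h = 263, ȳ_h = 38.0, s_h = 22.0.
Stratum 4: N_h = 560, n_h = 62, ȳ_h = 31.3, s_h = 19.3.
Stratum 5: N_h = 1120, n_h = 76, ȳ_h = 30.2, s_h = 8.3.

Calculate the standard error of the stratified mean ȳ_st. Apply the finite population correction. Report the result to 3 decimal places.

SE(ȳ_st) ≈ 0.528

V̂(ȳ_st) = Σ W_h² (1 − n_h/N_h) s_h²/n_h, with W_h = N_h/N and N = 5000:
  stratum 1: (1100/5000)²·(1 − 220/1100)·23.9²/220 = 0.100533
  stratum 2: (1120/5000)²·(1 − 174/1120)·1.8²/174 = 0.00078916
  stratum 3: (1100/5000)²·(1 − 263/1100)·22.0²/263 = 0.0677747
  stratum 4: (560/5000)²·(1 − 62/560)·19.3²/62 = 0.0670194
  stratum 5: (1120/5000)²·(1 − 76/1120)·8.3²/76 = 0.0423956
V̂(ȳ_st) = 0.278512
SE(ȳ_st) = √0.278512 = 0.527742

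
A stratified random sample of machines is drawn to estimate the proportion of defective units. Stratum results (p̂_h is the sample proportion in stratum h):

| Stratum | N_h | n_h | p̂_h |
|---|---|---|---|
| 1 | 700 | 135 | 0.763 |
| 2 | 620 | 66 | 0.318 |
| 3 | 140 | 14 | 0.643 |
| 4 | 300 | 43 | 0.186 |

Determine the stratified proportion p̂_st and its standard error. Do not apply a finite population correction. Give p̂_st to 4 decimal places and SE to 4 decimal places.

N = 1760; stratum weights W_h = N_h/N.
p̂_st = Σ W_h p̂_h = (700·0.763 + 620·0.318 + 140·0.643 + 300·0.186)/1760 = 0.49834
V̂(p̂_st) = Σ W_h² p̂_h(1−p̂_h)/(n_h−1):
  stratum 1: (700/1760)²·0.763·0.237/134 = 0.000213471
  stratum 2: (620/1760)²·0.318·0.682/65 = 0.000414053
  stratum 3: (140/1760)²·0.643·0.357/13 = 0.000111729
  stratum 4: (300/1760)²·0.186·0.814/42 = 0.000104738
V̂(p̂_st) = 0.000843992; SE = √V̂ = 0.0290515

p̂_st ≈ 0.4983, SE ≈ 0.0291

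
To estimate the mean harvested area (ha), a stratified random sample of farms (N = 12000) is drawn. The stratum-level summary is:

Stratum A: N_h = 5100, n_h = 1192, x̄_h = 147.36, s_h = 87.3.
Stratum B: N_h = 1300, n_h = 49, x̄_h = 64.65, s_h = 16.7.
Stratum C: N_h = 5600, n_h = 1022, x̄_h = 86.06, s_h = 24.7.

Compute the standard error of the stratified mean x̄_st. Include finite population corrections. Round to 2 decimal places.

SE(x̄_st) ≈ 1.03

V̂(x̄_st) = Σ W_h² (1 − n_h/N_h) s_h²/n_h, with W_h = N_h/N and N = 12000:
  stratum A: (5100/12000)²·(1 − 1192/5100)·87.3²/1192 = 0.884941
  stratum B: (1300/12000)²·(1 − 49/1300)·16.7²/49 = 0.0642799
  stratum C: (5600/12000)²·(1 − 1022/5600)·24.7²/1022 = 0.106278
V̂(x̄_st) = 1.0555
SE(x̄_st) = √1.0555 = 1.02738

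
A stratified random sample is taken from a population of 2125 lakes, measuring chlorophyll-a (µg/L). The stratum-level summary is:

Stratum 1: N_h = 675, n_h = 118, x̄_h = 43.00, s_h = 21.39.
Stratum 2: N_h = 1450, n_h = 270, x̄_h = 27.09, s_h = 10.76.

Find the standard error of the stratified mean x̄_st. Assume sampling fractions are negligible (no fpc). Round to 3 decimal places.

SE(x̄_st) ≈ 0.769

V̂(x̄_st) = Σ W_h² s_h²/n_h, with W_h = N_h/N and N = 2125:
  stratum 1: (675/2125)²·21.39²/118 = 0.391227
  stratum 2: (1450/2125)²·10.76²/270 = 0.199654
V̂(x̄_st) = 0.590882
SE(x̄_st) = √0.590882 = 0.768688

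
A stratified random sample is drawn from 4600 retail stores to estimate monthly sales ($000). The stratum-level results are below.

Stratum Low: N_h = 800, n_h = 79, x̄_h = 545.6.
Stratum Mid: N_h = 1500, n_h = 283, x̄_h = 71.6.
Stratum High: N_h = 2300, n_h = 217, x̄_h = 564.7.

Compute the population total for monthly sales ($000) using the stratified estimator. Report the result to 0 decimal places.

τ̂_st ≈ 1842690

τ̂_st = Σ N_h x̄_h = 800·545.6 + 1500·71.6 + 2300·564.7 = 1842690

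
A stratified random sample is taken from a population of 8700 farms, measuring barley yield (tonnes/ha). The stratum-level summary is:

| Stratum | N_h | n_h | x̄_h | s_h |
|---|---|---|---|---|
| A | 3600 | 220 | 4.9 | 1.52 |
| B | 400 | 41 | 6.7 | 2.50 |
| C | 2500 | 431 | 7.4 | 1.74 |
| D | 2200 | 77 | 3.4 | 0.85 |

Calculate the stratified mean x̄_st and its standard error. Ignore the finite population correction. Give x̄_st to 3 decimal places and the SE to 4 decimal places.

x̄_st = Σ W_h x̄_h = (3600·4.9 + 400·6.7 + 2500·7.4 + 2200·3.4)/8700 = 5.32184
V̂(x̄_st) = Σ W_h² s_h²/n_h, with W_h = N_h/N and N = 8700:
  stratum A: (3600/8700)²·1.52²/220 = 0.00179817
  stratum B: (400/8700)²·2.50²/41 = 0.000322239
  stratum C: (2500/8700)²·1.74²/431 = 0.000580046
  stratum D: (2200/8700)²·0.85²/77 = 0.000600004
V̂(x̄_st) = 0.00330046
SE(x̄_st) = √0.00330046 = 0.0574496

x̄_st ≈ 5.322, SE ≈ 0.0574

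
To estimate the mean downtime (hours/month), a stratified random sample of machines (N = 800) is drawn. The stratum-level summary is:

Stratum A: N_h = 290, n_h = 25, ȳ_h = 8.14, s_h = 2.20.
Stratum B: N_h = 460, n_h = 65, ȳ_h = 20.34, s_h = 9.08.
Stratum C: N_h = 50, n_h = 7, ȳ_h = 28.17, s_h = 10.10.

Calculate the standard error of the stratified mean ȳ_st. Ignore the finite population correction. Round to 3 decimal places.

V̂(ȳ_st) = Σ W_h² s_h²/n_h, with W_h = N_h/N and N = 800:
  stratum A: (290/800)²·2.20²/25 = 0.0254403
  stratum B: (460/800)²·9.08²/65 = 0.419367
  stratum C: (50/800)²·10.10²/7 = 0.0569252
V̂(ȳ_st) = 0.501732
SE(ȳ_st) = √0.501732 = 0.708331

SE(ȳ_st) ≈ 0.708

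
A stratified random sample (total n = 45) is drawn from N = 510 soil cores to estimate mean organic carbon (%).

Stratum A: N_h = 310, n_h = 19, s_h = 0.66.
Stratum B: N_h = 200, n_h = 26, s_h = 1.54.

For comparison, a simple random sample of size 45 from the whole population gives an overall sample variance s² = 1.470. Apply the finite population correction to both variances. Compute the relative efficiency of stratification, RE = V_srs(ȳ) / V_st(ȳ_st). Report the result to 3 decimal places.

V̂(ȳ_st) = Σ W_h² (1 − n_h/N_h) s_h²/n_h, with W_h = N_h/N and N = 510:
  stratum A: (310/510)²·(1 − 19/310)·0.66²/19 = 0.00795149
  stratum B: (200/510)²·(1 − 26/200)·1.54²/26 = 0.0122041
V_st = 0.0201556
V_srs = (1 − 45/510)·1.470/45 = 0.0297843
Relative efficiency = V_srs / V_st = 0.0297843/0.0201556 = 1.4777

RE ≈ 1.478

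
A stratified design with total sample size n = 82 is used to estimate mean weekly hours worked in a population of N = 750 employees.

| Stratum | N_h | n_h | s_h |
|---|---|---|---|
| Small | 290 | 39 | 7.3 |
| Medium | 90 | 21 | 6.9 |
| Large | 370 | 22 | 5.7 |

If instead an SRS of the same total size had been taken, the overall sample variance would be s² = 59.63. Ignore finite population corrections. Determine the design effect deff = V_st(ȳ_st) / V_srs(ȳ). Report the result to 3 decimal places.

V̂(ȳ_st) = Σ W_h² s_h²/n_h, with W_h = N_h/N and N = 750:
  stratum Small: (290/750)²·7.3²/39 = 0.204294
  stratum Medium: (90/750)²·6.9²/21 = 0.0326469
  stratum Large: (370/750)²·5.7²/22 = 0.359425
V_st = 0.596365
V_srs = s²/n = 59.63/82 = 0.727195
deff = V_st / V_srs = 0.596365/0.727195 = 0.8201

deff ≈ 0.820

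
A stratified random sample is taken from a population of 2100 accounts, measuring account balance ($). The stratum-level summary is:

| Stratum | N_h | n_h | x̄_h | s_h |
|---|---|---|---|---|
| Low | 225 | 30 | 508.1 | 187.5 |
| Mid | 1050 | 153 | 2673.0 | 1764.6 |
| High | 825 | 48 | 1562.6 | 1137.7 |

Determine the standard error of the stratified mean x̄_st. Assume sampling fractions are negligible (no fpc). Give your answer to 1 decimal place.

SE(x̄_st) ≈ 96.2

V̂(x̄_st) = Σ W_h² s_h²/n_h, with W_h = N_h/N and N = 2100:
  stratum Low: (225/2100)²·187.5²/30 = 13.4526
  stratum Mid: (1050/2100)²·1764.6²/153 = 5087.93
  stratum High: (825/2100)²·1137.7²/48 = 4161.82
V̂(x̄_st) = 9263.21
SE(x̄_st) = √9263.21 = 96.2455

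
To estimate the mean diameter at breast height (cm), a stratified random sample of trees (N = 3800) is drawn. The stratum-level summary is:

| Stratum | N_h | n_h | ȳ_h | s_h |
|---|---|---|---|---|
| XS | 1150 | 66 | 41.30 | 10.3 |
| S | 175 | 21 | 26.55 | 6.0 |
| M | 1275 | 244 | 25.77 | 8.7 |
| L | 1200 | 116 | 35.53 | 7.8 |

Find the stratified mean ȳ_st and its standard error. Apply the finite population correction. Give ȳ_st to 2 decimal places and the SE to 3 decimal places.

ȳ_st ≈ 33.59, SE ≈ 0.466

ȳ_st = Σ W_h ȳ_h = (1150·41.30 + 175·26.55 + 1275·25.77 + 1200·35.53)/3800 = 33.58789
V̂(ȳ_st) = Σ W_h² (1 − n_h/N_h) s_h²/n_h, with W_h = N_h/N and N = 3800:
  stratum XS: (1150/3800)²·(1 − 66/1150)·10.3²/66 = 0.138768
  stratum S: (175/3800)²·(1 − 21/175)·6.0²/21 = 0.00319945
  stratum M: (1275/3800)²·(1 − 244/1275)·8.7²/244 = 0.0282391
  stratum L: (1200/3800)²·(1 − 116/1200)·7.8²/116 = 0.047247
V̂(ȳ_st) = 0.217454
SE(ȳ_st) = √0.217454 = 0.46632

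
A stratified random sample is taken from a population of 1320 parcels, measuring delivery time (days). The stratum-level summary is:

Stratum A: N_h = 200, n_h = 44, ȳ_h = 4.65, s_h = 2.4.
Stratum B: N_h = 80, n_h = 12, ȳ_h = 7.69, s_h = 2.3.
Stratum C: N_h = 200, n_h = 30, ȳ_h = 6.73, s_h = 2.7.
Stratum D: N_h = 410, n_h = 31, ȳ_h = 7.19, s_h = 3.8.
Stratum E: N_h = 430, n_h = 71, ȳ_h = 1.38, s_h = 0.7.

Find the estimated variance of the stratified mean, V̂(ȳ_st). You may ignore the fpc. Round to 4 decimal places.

V̂(ȳ_st) = Σ W_h² s_h²/n_h, with W_h = N_h/N and N = 1320:
  stratum A: (200/1320)²·2.4²/44 = 0.00300526
  stratum B: (80/1320)²·2.3²/12 = 0.00161922
  stratum C: (200/1320)²·2.7²/30 = 0.00557851
  stratum D: (410/1320)²·3.8²/31 = 0.0449392
  stratum E: (430/1320)²·0.7²/71 = 0.000732364
V̂(ȳ_st) = 0.0558746

V̂(ȳ_st) ≈ 0.0559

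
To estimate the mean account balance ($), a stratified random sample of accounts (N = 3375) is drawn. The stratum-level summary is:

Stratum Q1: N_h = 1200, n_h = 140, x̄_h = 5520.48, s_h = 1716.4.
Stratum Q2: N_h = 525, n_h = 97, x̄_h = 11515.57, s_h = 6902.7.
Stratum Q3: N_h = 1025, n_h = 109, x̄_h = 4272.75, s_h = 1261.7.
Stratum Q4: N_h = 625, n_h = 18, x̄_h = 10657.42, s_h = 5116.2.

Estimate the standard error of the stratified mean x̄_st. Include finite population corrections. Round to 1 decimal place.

V̂(x̄_st) = Σ W_h² (1 − n_h/N_h) s_h²/n_h, with W_h = N_h/N and N = 3375:
  stratum Q1: (1200/3375)²·(1 − 140/1200)·1716.4²/140 = 2349.9
  stratum Q2: (525/3375)²·(1 − 97/525)·6902.7²/97 = 9689.96
  stratum Q3: (1025/3375)²·(1 − 109/1025)·1261.7²/109 = 1203.81
  stratum Q4: (625/3375)²·(1 − 18/625)·5116.2²/18 = 48433.3
V̂(x̄_st) = 61676.9
SE(x̄_st) = √61676.9 = 248.348

SE(x̄_st) ≈ 248.3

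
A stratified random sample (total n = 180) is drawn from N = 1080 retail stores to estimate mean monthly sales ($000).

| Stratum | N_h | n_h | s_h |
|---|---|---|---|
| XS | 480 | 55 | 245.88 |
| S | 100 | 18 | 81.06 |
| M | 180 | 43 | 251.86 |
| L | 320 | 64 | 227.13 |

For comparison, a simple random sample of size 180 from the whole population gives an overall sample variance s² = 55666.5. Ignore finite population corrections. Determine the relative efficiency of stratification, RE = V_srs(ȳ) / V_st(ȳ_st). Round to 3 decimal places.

RE ≈ 0.931

V̂(ȳ_st) = Σ W_h² s_h²/n_h, with W_h = N_h/N and N = 1080:
  stratum XS: (480/1080)²·245.88²/55 = 217.129
  stratum S: (100/1080)²·81.06²/18 = 3.12963
  stratum M: (180/1080)²·251.86²/43 = 40.9777
  stratum L: (320/1080)²·227.13²/64 = 70.7655
V_st = 332.002
V_srs = s²/n = 55666.5/180 = 309.258
Relative efficiency = V_srs / V_st = 309.258/332.002 = 0.9315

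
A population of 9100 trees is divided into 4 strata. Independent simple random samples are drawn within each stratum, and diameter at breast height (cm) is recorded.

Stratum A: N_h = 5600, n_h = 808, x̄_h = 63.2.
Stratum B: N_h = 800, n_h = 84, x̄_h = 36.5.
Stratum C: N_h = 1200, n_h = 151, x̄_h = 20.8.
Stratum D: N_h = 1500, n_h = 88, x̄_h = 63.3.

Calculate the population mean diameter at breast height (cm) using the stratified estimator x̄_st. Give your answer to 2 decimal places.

x̄_st ≈ 55.28

N = Σ N_h = 9100. Stratum weights W_h = N_h/N.
x̄_st = (5600·63.2 + 800·36.5 + 1200·20.8 + 1500·63.3) / 9100 = 55.2780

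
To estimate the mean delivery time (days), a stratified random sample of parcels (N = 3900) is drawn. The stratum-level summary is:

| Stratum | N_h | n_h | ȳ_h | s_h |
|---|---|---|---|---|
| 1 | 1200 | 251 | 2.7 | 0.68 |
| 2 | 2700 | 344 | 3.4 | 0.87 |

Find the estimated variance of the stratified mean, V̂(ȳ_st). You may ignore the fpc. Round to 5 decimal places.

V̂(ȳ_st) ≈ 0.00123

V̂(ȳ_st) = Σ W_h² s_h²/n_h, with W_h = N_h/N and N = 3900:
  stratum 1: (1200/3900)²·0.68²/251 = 0.000174412
  stratum 2: (2700/3900)²·0.87²/344 = 0.00105458
V̂(ȳ_st) = 0.00122899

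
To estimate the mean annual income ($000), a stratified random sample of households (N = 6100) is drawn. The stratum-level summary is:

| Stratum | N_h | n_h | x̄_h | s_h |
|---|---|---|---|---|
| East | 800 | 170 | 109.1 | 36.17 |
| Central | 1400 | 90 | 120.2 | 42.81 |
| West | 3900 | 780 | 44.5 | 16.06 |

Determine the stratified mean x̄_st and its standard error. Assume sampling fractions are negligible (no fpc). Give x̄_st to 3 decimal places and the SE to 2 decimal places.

x̄_st = Σ W_h x̄_h = (800·109.1 + 1400·120.2 + 3900·44.5)/6100 = 70.34590
V̂(x̄_st) = Σ W_h² s_h²/n_h, with W_h = N_h/N and N = 6100:
  stratum East: (800/6100)²·36.17²/170 = 0.132364
  stratum Central: (1400/6100)²·42.81²/90 = 1.07262
  stratum West: (3900/6100)²·16.06²/780 = 0.135166
V̂(x̄_st) = 1.34015
SE(x̄_st) = √1.34015 = 1.15765

x̄_st ≈ 70.346, SE ≈ 1.16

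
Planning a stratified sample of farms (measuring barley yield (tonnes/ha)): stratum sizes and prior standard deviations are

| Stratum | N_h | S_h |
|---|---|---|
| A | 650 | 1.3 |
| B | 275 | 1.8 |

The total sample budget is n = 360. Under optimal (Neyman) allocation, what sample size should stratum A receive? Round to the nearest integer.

227

Neyman allocation: n_h = n · N_h S_h / Σ N_i S_i, with n = 360.
  stratum A: N_h·S_h = 650·1.3 = 845.00
  stratum B: N_h·S_h = 275·1.8 = 495.00
Σ N_h S_h = 1340.00
n for stratum A = 360·845.00/1340.00 = 227.015 → 227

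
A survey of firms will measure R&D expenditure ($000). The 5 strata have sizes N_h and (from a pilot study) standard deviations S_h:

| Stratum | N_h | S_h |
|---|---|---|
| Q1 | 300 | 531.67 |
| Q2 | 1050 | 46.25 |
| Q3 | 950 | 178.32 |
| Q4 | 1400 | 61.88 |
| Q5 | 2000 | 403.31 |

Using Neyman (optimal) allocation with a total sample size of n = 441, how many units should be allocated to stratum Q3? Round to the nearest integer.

Neyman allocation: n_h = n · N_h S_h / Σ N_i S_i, with n = 441.
  stratum Q1: N_h·S_h = 300·531.67 = 159501.00
  stratum Q2: N_h·S_h = 1050·46.25 = 48562.50
  stratum Q3: N_h·S_h = 950·178.32 = 169404.00
  stratum Q4: N_h·S_h = 1400·61.88 = 86632.00
  stratum Q5: N_h·S_h = 2000·403.31 = 806620.00
Σ N_h S_h = 1270719.50
n for stratum Q3 = 441·169404.00/1270719.50 = 58.791 → 59

59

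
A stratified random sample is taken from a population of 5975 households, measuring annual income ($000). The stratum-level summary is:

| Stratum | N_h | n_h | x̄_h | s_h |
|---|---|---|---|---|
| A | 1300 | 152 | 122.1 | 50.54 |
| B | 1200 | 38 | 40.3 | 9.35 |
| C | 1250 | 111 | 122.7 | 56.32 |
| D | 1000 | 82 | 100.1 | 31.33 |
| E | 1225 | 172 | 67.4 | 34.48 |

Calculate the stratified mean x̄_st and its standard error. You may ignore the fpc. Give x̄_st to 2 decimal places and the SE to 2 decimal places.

x̄_st = Σ W_h x̄_h = (1300·122.1 + 1200·40.3 + 1250·122.7 + 1000·100.1 + 1225·67.4)/5975 = 90.90042
V̂(x̄_st) = Σ W_h² s_h²/n_h, with W_h = N_h/N and N = 5975:
  stratum A: (1300/5975)²·50.54²/152 = 0.795496
  stratum B: (1200/5975)²·9.35²/38 = 0.0927954
  stratum C: (1250/5975)²·56.32²/111 = 1.25068
  stratum D: (1000/5975)²·31.33²/82 = 0.335298
  stratum E: (1225/5975)²·34.48²/172 = 0.290538
V̂(x̄_st) = 2.76481
SE(x̄_st) = √2.76481 = 1.66277

x̄_st ≈ 90.90, SE ≈ 1.66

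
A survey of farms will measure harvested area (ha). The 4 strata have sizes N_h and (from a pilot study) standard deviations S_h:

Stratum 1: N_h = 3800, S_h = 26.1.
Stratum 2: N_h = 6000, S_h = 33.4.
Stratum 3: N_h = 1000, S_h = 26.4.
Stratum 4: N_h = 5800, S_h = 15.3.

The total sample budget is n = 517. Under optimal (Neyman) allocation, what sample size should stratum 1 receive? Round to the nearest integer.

Neyman allocation: n_h = n · N_h S_h / Σ N_i S_i, with n = 517.
  stratum 1: N_h·S_h = 3800·26.1 = 99180.00
  stratum 2: N_h·S_h = 6000·33.4 = 200400.00
  stratum 3: N_h·S_h = 1000·26.4 = 26400.00
  stratum 4: N_h·S_h = 5800·15.3 = 88740.00
Σ N_h S_h = 414720.00
n for stratum 1 = 517·99180.00/414720.00 = 123.640 → 124

124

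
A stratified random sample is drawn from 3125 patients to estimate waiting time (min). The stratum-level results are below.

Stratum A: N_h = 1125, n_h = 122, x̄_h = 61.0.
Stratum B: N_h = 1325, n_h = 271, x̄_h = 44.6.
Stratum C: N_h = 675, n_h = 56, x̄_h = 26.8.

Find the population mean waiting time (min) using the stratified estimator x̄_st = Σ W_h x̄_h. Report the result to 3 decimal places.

N = Σ N_h = 3125. Stratum weights W_h = N_h/N.
x̄_st = (1125·61.0 + 1325·44.6 + 675·26.8) / 3125 = 46.65920

x̄_st ≈ 46.659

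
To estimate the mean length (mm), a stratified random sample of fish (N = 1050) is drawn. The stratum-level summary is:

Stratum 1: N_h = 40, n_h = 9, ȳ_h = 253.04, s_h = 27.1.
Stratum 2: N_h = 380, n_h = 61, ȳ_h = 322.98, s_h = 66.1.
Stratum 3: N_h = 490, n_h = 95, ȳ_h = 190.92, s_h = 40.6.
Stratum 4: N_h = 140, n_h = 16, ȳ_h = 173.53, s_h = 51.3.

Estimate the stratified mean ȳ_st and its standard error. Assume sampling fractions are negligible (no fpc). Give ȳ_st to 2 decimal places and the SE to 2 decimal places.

ȳ_st ≈ 238.76, SE ≈ 4.03

ȳ_st = Σ W_h ȳ_h = (40·253.04 + 380·322.98 + 490·190.92 + 140·173.53)/1050 = 238.76095
V̂(ȳ_st) = Σ W_h² s_h²/n_h, with W_h = N_h/N and N = 1050:
  stratum 1: (40/1050)²·27.1²/9 = 0.118423
  stratum 2: (380/1050)²·66.1²/61 = 9.38127
  stratum 3: (490/1050)²·40.6²/95 = 3.7787
  stratum 4: (140/1050)²·51.3²/16 = 2.9241
V̂(ȳ_st) = 16.2025
SE(ȳ_st) = √16.2025 = 4.02523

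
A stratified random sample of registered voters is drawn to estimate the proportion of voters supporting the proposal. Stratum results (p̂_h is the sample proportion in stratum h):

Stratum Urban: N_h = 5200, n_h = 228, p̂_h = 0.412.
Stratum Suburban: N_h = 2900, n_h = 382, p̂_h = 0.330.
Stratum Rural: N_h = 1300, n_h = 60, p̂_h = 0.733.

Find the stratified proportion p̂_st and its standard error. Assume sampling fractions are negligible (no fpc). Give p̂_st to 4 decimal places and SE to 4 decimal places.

p̂_st ≈ 0.4311, SE ≈ 0.0211

N = 9400; stratum weights W_h = N_h/N.
p̂_st = Σ W_h p̂_h = (5200·0.412 + 2900·0.330 + 1300·0.733)/9400 = 0.43110
V̂(p̂_st) = Σ W_h² p̂_h(1−p̂_h)/(n_h−1):
  stratum Urban: (5200/9400)²·0.412·0.588/227 = 0.000326588
  stratum Suburban: (2900/9400)²·0.330·0.670/381 = 5.52337e-05
  stratum Rural: (1300/9400)²·0.733·0.267/59 = 6.34445e-05
V̂(p̂_st) = 0.000445266; SE = √V̂ = 0.0211013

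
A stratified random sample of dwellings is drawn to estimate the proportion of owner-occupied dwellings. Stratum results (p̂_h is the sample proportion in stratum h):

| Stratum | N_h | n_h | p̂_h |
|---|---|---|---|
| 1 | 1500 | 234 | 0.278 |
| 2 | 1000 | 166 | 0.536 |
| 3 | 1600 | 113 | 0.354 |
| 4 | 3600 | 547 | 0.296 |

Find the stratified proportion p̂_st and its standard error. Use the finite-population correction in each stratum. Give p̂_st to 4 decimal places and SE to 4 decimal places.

N = 7700; stratum weights W_h = N_h/N.
p̂_st = Σ W_h p̂_h = (1500·0.278 + 1000·0.536 + 1600·0.354 + 3600·0.296)/7700 = 0.33571
V̂(p̂_st) = Σ W_h² (1 − n_h/N_h) p̂_h(1−p̂_h)/(n_h−1):
  stratum 1: (1500/7700)²·(1 − 234/1500)·0.278·0.722/233 = 2.75911e-05
  stratum 2: (1000/7700)²·(1 − 166/1000)·0.536·0.464/165 = 2.12023e-05
  stratum 3: (1600/7700)²·(1 − 113/1600)·0.354·0.646/112 = 8.19346e-05
  stratum 4: (3600/7700)²·(1 − 547/3600)·0.296·0.704/546 = 7.07489e-05
V̂(p̂_st) = 0.000201477; SE = √V̂ = 0.0141943

p̂_st ≈ 0.3357, SE ≈ 0.0142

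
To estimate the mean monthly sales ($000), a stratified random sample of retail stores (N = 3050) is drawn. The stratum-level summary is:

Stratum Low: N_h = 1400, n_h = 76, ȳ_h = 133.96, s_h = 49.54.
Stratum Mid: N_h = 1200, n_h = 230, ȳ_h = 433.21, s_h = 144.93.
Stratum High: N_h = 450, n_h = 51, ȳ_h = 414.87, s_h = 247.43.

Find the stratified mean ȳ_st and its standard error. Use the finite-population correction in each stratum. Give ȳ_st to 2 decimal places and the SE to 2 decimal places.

ȳ_st ≈ 293.14, SE ≈ 6.41

ȳ_st = Σ W_h ȳ_h = (1400·133.96 + 1200·433.21 + 450·414.87)/3050 = 293.14344
V̂(ȳ_st) = Σ W_h² (1 − n_h/N_h) s_h²/n_h, with W_h = N_h/N and N = 3050:
  stratum Low: (1400/3050)²·(1 − 76/1400)·49.54²/76 = 6.4345
  stratum Mid: (1200/3050)²·(1 − 230/1200)·144.93²/230 = 11.4273
  stratum High: (450/3050)²·(1 − 51/450)·247.43²/51 = 23.1697
V̂(ȳ_st) = 41.0314
SE(ȳ_st) = √41.0314 = 6.40558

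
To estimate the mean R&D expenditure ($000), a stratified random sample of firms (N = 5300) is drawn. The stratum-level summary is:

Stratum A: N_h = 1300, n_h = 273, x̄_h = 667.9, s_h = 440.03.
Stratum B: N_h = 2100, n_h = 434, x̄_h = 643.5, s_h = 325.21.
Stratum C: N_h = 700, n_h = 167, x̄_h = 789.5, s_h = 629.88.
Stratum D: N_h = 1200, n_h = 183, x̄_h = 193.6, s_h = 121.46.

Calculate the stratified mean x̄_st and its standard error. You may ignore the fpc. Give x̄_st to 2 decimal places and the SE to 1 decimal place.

x̄_st ≈ 566.90, SE ≈ 11.2

x̄_st = Σ W_h x̄_h = (1300·667.9 + 2100·643.5 + 700·789.5 + 1200·193.6)/5300 = 566.90377
V̂(x̄_st) = Σ W_h² s_h²/n_h, with W_h = N_h/N and N = 5300:
  stratum A: (1300/5300)²·440.03²/273 = 42.6714
  stratum B: (2100/5300)²·325.21²/434 = 38.2582
  stratum C: (700/5300)²·629.88²/167 = 41.4423
  stratum D: (1200/5300)²·121.46²/183 = 4.13263
V̂(x̄_st) = 126.505
SE(x̄_st) = √126.505 = 11.2474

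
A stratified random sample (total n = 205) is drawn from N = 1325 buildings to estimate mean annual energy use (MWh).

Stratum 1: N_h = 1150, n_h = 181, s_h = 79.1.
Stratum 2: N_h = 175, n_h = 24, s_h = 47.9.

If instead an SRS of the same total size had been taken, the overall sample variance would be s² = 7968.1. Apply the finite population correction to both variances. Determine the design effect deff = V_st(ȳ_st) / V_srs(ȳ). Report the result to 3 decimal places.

deff ≈ 0.712

V̂(ȳ_st) = Σ W_h² (1 − n_h/N_h) s_h²/n_h, with W_h = N_h/N and N = 1325:
  stratum 1: (1150/1325)²·(1 − 181/1150)·79.1²/181 = 21.9414
  stratum 2: (175/1325)²·(1 − 24/175)·47.9²/24 = 1.43894
V_st = 23.3803
V_srs = (1 − 205/1325)·7968.1/205 = 32.8551
deff = V_st / V_srs = 23.3803/32.8551 = 0.7116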